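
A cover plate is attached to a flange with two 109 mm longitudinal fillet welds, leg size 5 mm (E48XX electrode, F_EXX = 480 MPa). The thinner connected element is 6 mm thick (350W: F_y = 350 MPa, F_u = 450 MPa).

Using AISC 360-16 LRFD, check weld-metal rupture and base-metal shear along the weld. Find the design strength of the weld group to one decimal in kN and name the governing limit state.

Weld metal: throat = 0.707×5 = 3.535 mm, L = 2×109 = 218 mm. φR_n = 0.75 × 0.6 × 480 × 3.535 × 218 = 166.5 kN.
Base metal shear (6 mm plate): yield φR_n = 1.0×0.6×350×6×218 = 274.7 kN; rupture φR_n = 0.75×0.6×450×6×218 = 264.9 kN; take 264.9 kN (rupture).
Governing: min(166.5, 264.9) = 166.5 kN → weld metal.

166.5 kN (weld metal governs)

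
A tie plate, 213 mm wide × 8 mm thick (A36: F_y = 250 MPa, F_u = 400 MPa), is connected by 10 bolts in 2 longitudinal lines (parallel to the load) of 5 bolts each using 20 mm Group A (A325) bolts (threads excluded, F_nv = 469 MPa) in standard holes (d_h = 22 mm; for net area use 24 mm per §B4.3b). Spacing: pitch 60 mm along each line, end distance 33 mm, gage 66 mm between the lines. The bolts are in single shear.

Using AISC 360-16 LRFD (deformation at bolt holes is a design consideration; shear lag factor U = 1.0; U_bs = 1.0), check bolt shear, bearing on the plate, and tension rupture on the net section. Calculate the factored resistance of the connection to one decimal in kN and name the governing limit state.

396.0 kN (net-section rupture governs)

Bolt shear: A_b = π(20)²/4 = 314.16 mm². φR_n = 0.75 × 469 × 314.16 × 10 × 1 = 1105.1 kN.
Bearing (8 mm plate, F_u = 400 MPa): end bolts L_c = 33 − 22/2 = 22, R_n = min(1.2×22×8×400, 2.4×20×8×400) = 84.48 kN/bolt; interior L_c = 60 − 22 = 38, R_n = 145.92 kN/bolt. φR_n = 0.75 × (2×84.48 + 8×145.92) = 1002.2 kN.
Tension rupture (net): A_n = (213 − 2×24)×8 = 1320 mm² (U = 1.0, A_e = A_n). φR_n = 0.75 × 400 × 1320 = 396.0 kN.
Governing: min(1105.1, 1002.2, 396.0) = 396.0 kN → net-section rupture.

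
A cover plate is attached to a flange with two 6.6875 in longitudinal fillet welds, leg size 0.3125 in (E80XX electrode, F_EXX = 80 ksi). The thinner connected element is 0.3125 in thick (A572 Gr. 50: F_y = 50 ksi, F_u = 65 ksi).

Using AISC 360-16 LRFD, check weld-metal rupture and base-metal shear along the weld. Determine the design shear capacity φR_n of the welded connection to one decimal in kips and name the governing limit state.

Weld metal: throat = 0.707×0.3125 = 0.22094 in, L = 2×6.6875 = 13.375 in. φR_n = 0.75 × 0.6 × 80 × 0.22094 × 13.375 = 106.4 kips.
Base metal shear (0.3125 in plate): yield φR_n = 1.0×0.6×50×0.3125×13.375 = 125.4 kips; rupture φR_n = 0.75×0.6×65×0.3125×13.375 = 122.3 kips; take 122.3 kips (rupture).
Governing: min(106.4, 122.3) = 106.4 kips → weld metal.

106.4 kips (weld metal governs)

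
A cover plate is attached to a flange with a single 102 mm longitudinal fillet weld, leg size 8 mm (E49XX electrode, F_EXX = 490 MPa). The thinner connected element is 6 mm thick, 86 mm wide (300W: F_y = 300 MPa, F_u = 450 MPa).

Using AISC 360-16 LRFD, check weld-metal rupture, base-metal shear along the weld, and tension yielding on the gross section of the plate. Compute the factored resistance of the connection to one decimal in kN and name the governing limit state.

110.2 kN (base-metal shear governs)

Weld metal: throat = 0.707×8 = 5.656 mm, L = 102 mm. φR_n = 0.75 × 0.6 × 490 × 5.656 × 102 = 127.2 kN.
Base metal shear (6 mm plate): yield φR_n = 1.0×0.6×300×6×102 = 110.2 kN; rupture φR_n = 0.75×0.6×450×6×102 = 123.9 kN; take 110.2 kN (yield).
Tension yield (gross): A_g = 86×6 = 516 mm². φR_n = 0.90 × 300 × 516 = 139.3 kN.
Governing: min(127.2, 110.2, 139.3) = 110.2 kN → base-metal shear.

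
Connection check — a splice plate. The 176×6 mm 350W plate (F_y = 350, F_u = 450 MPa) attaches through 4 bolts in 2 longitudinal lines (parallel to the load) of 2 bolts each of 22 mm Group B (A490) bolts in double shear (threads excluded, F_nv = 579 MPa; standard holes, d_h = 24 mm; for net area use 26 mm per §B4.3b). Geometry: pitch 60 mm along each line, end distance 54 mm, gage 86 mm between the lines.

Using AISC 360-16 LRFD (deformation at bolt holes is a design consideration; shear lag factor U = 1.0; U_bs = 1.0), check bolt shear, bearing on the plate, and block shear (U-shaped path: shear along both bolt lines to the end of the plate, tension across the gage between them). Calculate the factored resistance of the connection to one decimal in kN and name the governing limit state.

303.8 kN (block shear governs)

Bolt shear: A_b = π(22)²/4 = 380.13 mm². φR_n = 0.75 × 579 × 380.13 × 4 × 2 = 1320.6 kN.
Bearing (6 mm plate, F_u = 450 MPa): end bolts L_c = 54 − 24/2 = 42, R_n = min(1.2×42×6×450, 2.4×22×6×450) = 136.08 kN/bolt; interior L_c = 60 − 24 = 36, R_n = 116.64 kN/bolt. φR_n = 0.75 × (2×136.08 + 2×116.64) = 379.1 kN.
Block shear: shear path 2×[54+1×60] = 2×114 mm, A_gv = 1368, A_nv = 2×(114 − 1.5×26)×6 = 900 mm²; tension across gage: (86 − 1×26)×6 = 360 mm². R_n = min(0.6×450×900, 0.6×350×1368) + 1.0×450×360 = min(243, 287.28) + 162 = 405 kN. φR_n = 0.75 × 405 = 303.8 kN.
Governing: min(1320.6, 379.1, 303.8) = 303.8 kN → block shear.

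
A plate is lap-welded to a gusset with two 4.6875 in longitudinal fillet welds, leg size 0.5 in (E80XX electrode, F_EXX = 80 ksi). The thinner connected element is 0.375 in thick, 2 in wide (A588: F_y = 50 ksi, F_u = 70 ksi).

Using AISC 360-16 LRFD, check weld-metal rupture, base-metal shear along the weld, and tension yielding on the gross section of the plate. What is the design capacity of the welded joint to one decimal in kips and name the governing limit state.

33.8 kips (gross-section yield governs)

Weld metal: throat = 0.707×0.5 = 0.3535 in, L = 2×4.6875 = 9.375 in. φR_n = 0.75 × 0.6 × 80 × 0.3535 × 9.375 = 119.3 kips.
Base metal shear (0.375 in plate): yield φR_n = 1.0×0.6×50×0.375×9.375 = 105.5 kips; rupture φR_n = 0.75×0.6×70×0.375×9.375 = 110.7 kips; take 105.5 kips (yield).
Tension yield (gross): A_g = 2×0.375 = 0.75 in². φR_n = 0.90 × 50 × 0.75 = 33.8 kips.
Governing: min(119.3, 105.5, 33.8) = 33.8 kips → gross-section yield.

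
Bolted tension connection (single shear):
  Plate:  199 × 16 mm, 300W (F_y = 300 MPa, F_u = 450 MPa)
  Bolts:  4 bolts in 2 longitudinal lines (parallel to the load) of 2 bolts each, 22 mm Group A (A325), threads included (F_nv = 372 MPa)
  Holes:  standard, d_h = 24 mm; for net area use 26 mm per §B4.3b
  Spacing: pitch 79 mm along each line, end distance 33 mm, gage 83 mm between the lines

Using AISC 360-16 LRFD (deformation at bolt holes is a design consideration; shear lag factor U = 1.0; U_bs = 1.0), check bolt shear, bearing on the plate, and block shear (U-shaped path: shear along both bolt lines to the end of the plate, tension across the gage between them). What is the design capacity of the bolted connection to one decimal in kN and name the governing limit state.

Bolt shear: A_b = π(22)²/4 = 380.13 mm². φR_n = 0.75 × 372 × 380.13 × 4 × 1 = 424.2 kN.
Bearing (16 mm plate, F_u = 450 MPa): end bolts L_c = 33 − 24/2 = 21, R_n = min(1.2×21×16×450, 2.4×22×16×450) = 181.44 kN/bolt; interior L_c = 79 − 24 = 55, R_n = 380.16 kN/bolt. φR_n = 0.75 × (2×181.44 + 2×380.16) = 842.4 kN.
Block shear: shear path 2×[33+1×79] = 2×112 mm, A_gv = 3584, A_nv = 2×(112 − 1.5×26)×16 = 2336 mm²; tension across gage: (83 − 1×26)×16 = 912 mm². R_n = min(0.6×450×2336, 0.6×300×3584) + 1.0×450×912 = min(630.72, 645.12) + 410.4 = 1041.1 kN. φR_n = 0.75 × 1041.1 = 780.8 kN.
Governing: min(424.2, 842.4, 780.8) = 424.2 kN → bolt shear.

424.2 kN (bolt shear governs)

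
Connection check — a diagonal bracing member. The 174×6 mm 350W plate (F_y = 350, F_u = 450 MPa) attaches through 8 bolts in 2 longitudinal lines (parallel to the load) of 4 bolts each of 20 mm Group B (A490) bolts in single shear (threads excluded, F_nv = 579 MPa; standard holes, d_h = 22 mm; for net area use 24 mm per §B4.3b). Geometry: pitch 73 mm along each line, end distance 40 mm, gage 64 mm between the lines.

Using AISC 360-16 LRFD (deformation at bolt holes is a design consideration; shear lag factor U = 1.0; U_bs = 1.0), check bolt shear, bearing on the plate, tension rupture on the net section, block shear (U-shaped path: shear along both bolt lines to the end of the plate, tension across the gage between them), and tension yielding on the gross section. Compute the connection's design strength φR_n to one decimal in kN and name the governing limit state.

Bolt shear: A_b = π(20)²/4 = 314.16 mm². φR_n = 0.75 × 579 × 314.16 × 8 × 1 = 1091.4 kN.
Bearing (6 mm plate, F_u = 450 MPa): end bolts L_c = 40 − 22/2 = 29, R_n = min(1.2×29×6×450, 2.4×20×6×450) = 93.96 kN/bolt; interior L_c = 73 − 22 = 51, R_n = 129.6 kN/bolt. φR_n = 0.75 × (2×93.96 + 6×129.6) = 724.1 kN.
Tension rupture (net): A_n = (174 − 2×24)×6 = 756 mm² (U = 1.0, A_e = A_n). φR_n = 0.75 × 450 × 756 = 255.2 kN.
Block shear: shear path 2×[40+3×73] = 2×259 mm, A_gv = 3108, A_nv = 2×(259 − 3.5×24)×6 = 2100 mm²; tension across gage: (64 − 1×24)×6 = 240 mm². R_n = min(0.6×450×2100, 0.6×350×3108) + 1.0×450×240 = min(567, 652.68) + 108 = 675 kN. φR_n = 0.75 × 675 = 506.3 kN.
Tension yield (gross): A_g = 174×6 = 1044 mm². φR_n = 0.90 × 350 × 1044 = 328.9 kN.
Governing: min(1091.4, 724.1, 255.2, 506.3, 328.9) = 255.2 kN → net-section rupture.

255.2 kN (net-section rupture governs)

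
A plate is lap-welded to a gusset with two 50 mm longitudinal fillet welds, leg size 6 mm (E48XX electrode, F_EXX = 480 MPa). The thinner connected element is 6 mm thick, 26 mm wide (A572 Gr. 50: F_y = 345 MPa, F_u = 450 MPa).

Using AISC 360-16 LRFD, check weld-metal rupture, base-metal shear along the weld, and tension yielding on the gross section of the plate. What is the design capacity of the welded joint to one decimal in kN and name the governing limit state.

48.4 kN (gross-section yield governs)

Weld metal: throat = 0.707×6 = 4.242 mm, L = 2×50 = 100 mm. φR_n = 0.75 × 0.6 × 480 × 4.242 × 100 = 91.6 kN.
Base metal shear (6 mm plate): yield φR_n = 1.0×0.6×345×6×100 = 124.2 kN; rupture φR_n = 0.75×0.6×450×6×100 = 121.5 kN; take 121.5 kN (rupture).
Tension yield (gross): A_g = 26×6 = 156 mm². φR_n = 0.90 × 345 × 156 = 48.4 kN.
Governing: min(91.6, 121.5, 48.4) = 48.4 kN → gross-section yield.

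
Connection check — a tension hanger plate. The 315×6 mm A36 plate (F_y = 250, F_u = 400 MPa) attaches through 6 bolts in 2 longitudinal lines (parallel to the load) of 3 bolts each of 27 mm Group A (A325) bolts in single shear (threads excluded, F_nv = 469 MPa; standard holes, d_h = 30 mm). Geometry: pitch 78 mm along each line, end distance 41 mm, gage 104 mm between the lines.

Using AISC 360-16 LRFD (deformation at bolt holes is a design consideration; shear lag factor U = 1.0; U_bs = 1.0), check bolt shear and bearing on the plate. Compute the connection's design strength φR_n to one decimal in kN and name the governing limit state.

Bolt shear: A_b = π(27)²/4 = 572.56 mm². φR_n = 0.75 × 469 × 572.56 × 6 × 1 = 1208.4 kN.
Bearing (6 mm plate, F_u = 400 MPa): end bolts L_c = 41 − 30/2 = 26, R_n = min(1.2×26×6×400, 2.4×27×6×400) = 74.88 kN/bolt; interior L_c = 78 − 30 = 48, R_n = 138.24 kN/bolt. φR_n = 0.75 × (2×74.88 + 4×138.24) = 527.0 kN.
Governing: min(1208.4, 527.0) = 527.0 kN → bearing.

527.0 kN (bearing governs)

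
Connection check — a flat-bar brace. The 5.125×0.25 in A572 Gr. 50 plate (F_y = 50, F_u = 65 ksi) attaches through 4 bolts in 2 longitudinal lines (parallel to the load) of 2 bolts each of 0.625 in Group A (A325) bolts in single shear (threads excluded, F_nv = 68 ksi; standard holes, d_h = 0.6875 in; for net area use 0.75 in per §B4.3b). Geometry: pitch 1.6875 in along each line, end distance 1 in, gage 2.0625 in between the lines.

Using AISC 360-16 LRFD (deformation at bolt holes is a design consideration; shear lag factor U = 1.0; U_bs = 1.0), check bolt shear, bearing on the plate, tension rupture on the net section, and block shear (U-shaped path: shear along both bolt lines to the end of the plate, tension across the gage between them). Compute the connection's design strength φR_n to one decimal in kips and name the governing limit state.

Bolt shear: A_b = π(0.625)²/4 = 0.3068 in². φR_n = 0.75 × 68 × 0.3068 × 4 × 1 = 62.6 kips.
Bearing (0.25 in plate, F_u = 65 ksi): end bolts L_c = 1 − 0.6875/2 = 0.65625, R_n = min(1.2×0.65625×0.25×65, 2.4×0.625×0.25×65) = 12.797 kips/bolt; interior L_c = 1.6875 − 0.6875 = 1, R_n = 19.5 kips/bolt. φR_n = 0.75 × (2×12.797 + 2×19.5) = 48.4 kips.
Tension rupture (net): A_n = (5.125 − 2×0.75)×0.25 = 0.90625 in² (U = 1.0, A_e = A_n). φR_n = 0.75 × 65 × 0.90625 = 44.2 kips.
Block shear: shear path 2×[1+1×1.6875] = 2×2.6875 in, A_gv = 1.3438, A_nv = 2×(2.6875 − 1.5×0.75)×0.25 = 0.78125 in²; tension across gage: (2.0625 − 1×0.75)×0.25 = 0.32813 in². R_n = min(0.6×65×0.78125, 0.6×50×1.3438) + 1.0×65×0.32813 = min(30.469, 40.314) + 21.328 = 51.797 kips. φR_n = 0.75 × 51.797 = 38.8 kips.
Governing: min(62.6, 48.4, 44.2, 38.8) = 38.8 kips → block shear.

38.8 kips (block shear governs)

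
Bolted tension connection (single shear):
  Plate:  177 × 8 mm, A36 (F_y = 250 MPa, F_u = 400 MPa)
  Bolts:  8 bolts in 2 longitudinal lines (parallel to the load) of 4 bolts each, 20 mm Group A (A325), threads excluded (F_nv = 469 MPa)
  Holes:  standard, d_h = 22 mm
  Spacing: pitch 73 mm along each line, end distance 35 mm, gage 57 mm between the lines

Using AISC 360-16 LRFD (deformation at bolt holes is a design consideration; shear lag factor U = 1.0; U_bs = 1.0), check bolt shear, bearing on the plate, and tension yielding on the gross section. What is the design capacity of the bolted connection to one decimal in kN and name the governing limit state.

318.6 kN (gross-section yield governs)

Bolt shear: A_b = π(20)²/4 = 314.16 mm². φR_n = 0.75 × 469 × 314.16 × 8 × 1 = 884.0 kN.
Bearing (8 mm plate, F_u = 400 MPa): end bolts L_c = 35 − 22/2 = 24, R_n = min(1.2×24×8×400, 2.4×20×8×400) = 92.16 kN/bolt; interior L_c = 73 − 22 = 51, R_n = 153.6 kN/bolt. φR_n = 0.75 × (2×92.16 + 6×153.6) = 829.4 kN.
Tension yield (gross): A_g = 177×8 = 1416 mm². φR_n = 0.90 × 250 × 1416 = 318.6 kN.
Governing: min(884.0, 829.4, 318.6) = 318.6 kN → gross-section yield.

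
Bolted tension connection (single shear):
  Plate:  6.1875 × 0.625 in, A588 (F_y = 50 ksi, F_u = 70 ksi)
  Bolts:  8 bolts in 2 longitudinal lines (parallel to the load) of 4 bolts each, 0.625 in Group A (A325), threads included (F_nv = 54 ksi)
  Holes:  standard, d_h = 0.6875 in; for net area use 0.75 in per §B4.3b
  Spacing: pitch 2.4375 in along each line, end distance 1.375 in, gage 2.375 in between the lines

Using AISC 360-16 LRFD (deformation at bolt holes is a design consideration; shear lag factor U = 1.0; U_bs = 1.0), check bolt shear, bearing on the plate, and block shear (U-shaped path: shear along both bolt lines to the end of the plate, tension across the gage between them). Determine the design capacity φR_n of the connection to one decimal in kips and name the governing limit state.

99.4 kips (bolt shear governs)

Bolt shear: A_b = π(0.625)²/4 = 0.3068 in². φR_n = 0.75 × 54 × 0.3068 × 8 × 1 = 99.4 kips.
Bearing (0.625 in plate, F_u = 70 ksi): end bolts L_c = 1.375 − 0.6875/2 = 1.03125, R_n = min(1.2×1.03125×0.625×70, 2.4×0.625×0.625×70) = 54.141 kips/bolt; interior L_c = 2.4375 − 0.6875 = 1.75, R_n = 65.625 kips/bolt. φR_n = 0.75 × (2×54.141 + 6×65.625) = 376.5 kips.
Block shear: shear path 2×[1.375+3×2.4375] = 2×8.6875 in, A_gv = 10.859, A_nv = 2×(8.6875 − 3.5×0.75)×0.625 = 7.5781 in²; tension across gage: (2.375 − 1×0.75)×0.625 = 1.0156 in². R_n = min(0.6×70×7.5781, 0.6×50×10.859) + 1.0×70×1.0156 = min(318.28, 325.77) + 71.092 = 389.37 kips. φR_n = 0.75 × 389.37 = 292.0 kips.
Governing: min(99.4, 376.5, 292.0) = 99.4 kips → bolt shear.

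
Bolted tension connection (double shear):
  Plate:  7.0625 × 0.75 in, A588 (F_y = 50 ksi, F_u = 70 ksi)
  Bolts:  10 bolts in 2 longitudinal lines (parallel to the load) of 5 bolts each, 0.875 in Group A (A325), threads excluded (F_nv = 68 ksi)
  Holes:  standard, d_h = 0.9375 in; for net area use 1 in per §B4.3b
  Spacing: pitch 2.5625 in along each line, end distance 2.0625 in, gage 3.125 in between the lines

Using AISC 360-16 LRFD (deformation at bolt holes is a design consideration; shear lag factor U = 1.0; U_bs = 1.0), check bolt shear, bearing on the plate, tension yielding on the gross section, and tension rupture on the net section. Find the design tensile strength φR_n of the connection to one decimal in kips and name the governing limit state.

199.3 kips (net-section rupture governs)

Bolt shear: A_b = π(0.875)²/4 = 0.60132 in². φR_n = 0.75 × 68 × 0.60132 × 10 × 2 = 613.3 kips.
Bearing (0.75 in plate, F_u = 70 ksi): end bolts L_c = 2.0625 − 0.9375/2 = 1.59375, R_n = min(1.2×1.59375×0.75×70, 2.4×0.875×0.75×70) = 100.41 kips/bolt; interior L_c = 2.5625 − 0.9375 = 1.625, R_n = 102.38 kips/bolt. φR_n = 0.75 × (2×100.41 + 8×102.38) = 764.9 kips.
Tension yield (gross): A_g = 7.0625×0.75 = 5.2969 in². φR_n = 0.90 × 50 × 5.2969 = 238.4 kips.
Tension rupture (net): A_n = (7.0625 − 2×1)×0.75 = 3.7969 in² (U = 1.0, A_e = A_n). φR_n = 0.75 × 70 × 3.7969 = 199.3 kips.
Governing: min(613.3, 764.9, 238.4, 199.3) = 199.3 kips → net-section rupture.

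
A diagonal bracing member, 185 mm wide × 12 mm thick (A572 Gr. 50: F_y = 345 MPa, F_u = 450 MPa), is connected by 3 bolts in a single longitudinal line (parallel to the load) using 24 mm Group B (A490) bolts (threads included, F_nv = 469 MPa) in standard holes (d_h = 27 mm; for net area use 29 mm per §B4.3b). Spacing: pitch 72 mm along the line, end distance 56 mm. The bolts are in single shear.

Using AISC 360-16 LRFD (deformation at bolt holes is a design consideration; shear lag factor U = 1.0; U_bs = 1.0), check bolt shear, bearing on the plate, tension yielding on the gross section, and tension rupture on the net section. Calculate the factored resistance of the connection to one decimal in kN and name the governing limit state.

Bolt shear: A_b = π(24)²/4 = 452.39 mm². φR_n = 0.75 × 469 × 452.39 × 3 × 1 = 477.4 kN.
Bearing (12 mm plate, F_u = 450 MPa): end bolts L_c = 56 − 27/2 = 42.5, R_n = min(1.2×42.5×12×450, 2.4×24×12×450) = 275.4 kN/bolt; interior L_c = 72 − 27 = 45, R_n = 291.6 kN/bolt. φR_n = 0.75 × (1×275.4 + 2×291.6) = 644.0 kN.
Tension yield (gross): A_g = 185×12 = 2220 mm². φR_n = 0.90 × 345 × 2220 = 689.3 kN.
Tension rupture (net): A_n = (185 − 1×29)×12 = 1872 mm² (U = 1.0, A_e = A_n). φR_n = 0.75 × 450 × 1872 = 631.8 kN.
Governing: min(477.4, 644.0, 689.3, 631.8) = 477.4 kN → bolt shear.

477.4 kN (bolt shear governs)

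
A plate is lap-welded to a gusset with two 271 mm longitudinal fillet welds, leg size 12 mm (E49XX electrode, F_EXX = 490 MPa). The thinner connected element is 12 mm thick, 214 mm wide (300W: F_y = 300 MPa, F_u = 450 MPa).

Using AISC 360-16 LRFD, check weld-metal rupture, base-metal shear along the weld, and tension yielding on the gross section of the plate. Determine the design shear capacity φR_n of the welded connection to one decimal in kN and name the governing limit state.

Weld metal: throat = 0.707×12 = 8.484 mm, L = 2×271 = 542 mm. φR_n = 0.75 × 0.6 × 490 × 8.484 × 542 = 1013.9 kN.
Base metal shear (12 mm plate): yield φR_n = 1.0×0.6×300×12×542 = 1170.7 kN; rupture φR_n = 0.75×0.6×450×12×542 = 1317.1 kN; take 1170.7 kN (yield).
Tension yield (gross): A_g = 214×12 = 2568 mm². φR_n = 0.90 × 300 × 2568 = 693.4 kN.
Governing: min(1013.9, 1170.7, 693.4) = 693.4 kN → gross-section yield.

693.4 kN (gross-section yield governs)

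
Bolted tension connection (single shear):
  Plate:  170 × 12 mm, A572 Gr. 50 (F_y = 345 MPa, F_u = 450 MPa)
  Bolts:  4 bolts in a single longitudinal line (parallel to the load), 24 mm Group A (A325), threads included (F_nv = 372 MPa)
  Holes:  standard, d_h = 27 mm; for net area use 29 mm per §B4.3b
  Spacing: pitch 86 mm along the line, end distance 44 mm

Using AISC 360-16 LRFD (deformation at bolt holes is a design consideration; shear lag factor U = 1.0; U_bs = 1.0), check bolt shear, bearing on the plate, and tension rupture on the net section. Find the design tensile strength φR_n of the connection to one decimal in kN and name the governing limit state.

504.9 kN (bolt shear governs)

Bolt shear: A_b = π(24)²/4 = 452.39 mm². φR_n = 0.75 × 372 × 452.39 × 4 × 1 = 504.9 kN.
Bearing (12 mm plate, F_u = 450 MPa): end bolts L_c = 44 − 27/2 = 30.5, R_n = min(1.2×30.5×12×450, 2.4×24×12×450) = 197.64 kN/bolt; interior L_c = 86 − 27 = 59, R_n = 311.04 kN/bolt. φR_n = 0.75 × (1×197.64 + 3×311.04) = 848.1 kN.
Tension rupture (net): A_n = (170 − 1×29)×12 = 1692 mm² (U = 1.0, A_e = A_n). φR_n = 0.75 × 450 × 1692 = 571.1 kN.
Governing: min(504.9, 848.1, 571.1) = 504.9 kN → bolt shear.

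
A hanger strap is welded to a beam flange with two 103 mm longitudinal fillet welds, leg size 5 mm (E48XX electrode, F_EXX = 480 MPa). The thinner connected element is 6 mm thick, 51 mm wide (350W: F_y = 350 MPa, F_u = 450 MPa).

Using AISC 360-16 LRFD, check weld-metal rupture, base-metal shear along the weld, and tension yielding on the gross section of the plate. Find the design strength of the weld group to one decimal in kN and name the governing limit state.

96.4 kN (gross-section yield governs)

Weld metal: throat = 0.707×5 = 3.535 mm, L = 2×103 = 206 mm. φR_n = 0.75 × 0.6 × 480 × 3.535 × 206 = 157.3 kN.
Base metal shear (6 mm plate): yield φR_n = 1.0×0.6×350×6×206 = 259.6 kN; rupture φR_n = 0.75×0.6×450×6×206 = 250.3 kN; take 250.3 kN (rupture).
Tension yield (gross): A_g = 51×6 = 306 mm². φR_n = 0.90 × 350 × 306 = 96.4 kN.
Governing: min(157.3, 250.3, 96.4) = 96.4 kN → gross-section yield.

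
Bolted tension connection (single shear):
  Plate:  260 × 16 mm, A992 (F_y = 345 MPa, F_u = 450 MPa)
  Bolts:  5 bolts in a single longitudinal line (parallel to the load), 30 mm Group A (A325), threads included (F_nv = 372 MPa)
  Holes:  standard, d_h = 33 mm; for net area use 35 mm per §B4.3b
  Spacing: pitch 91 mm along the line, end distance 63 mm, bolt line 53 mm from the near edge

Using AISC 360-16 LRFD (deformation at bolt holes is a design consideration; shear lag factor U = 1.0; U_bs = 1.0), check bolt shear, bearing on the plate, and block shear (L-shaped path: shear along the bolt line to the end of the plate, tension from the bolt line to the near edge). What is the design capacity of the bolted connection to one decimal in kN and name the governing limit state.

986.1 kN (bolt shear governs)

Bolt shear: A_b = π(30)²/4 = 706.86 mm². φR_n = 0.75 × 372 × 706.86 × 5 × 1 = 986.1 kN.
Bearing (16 mm plate, F_u = 450 MPa): end bolts L_c = 63 − 33/2 = 46.5, R_n = min(1.2×46.5×16×450, 2.4×30×16×450) = 401.76 kN/bolt; interior L_c = 91 − 33 = 58, R_n = 501.12 kN/bolt. φR_n = 0.75 × (1×401.76 + 4×501.12) = 1804.7 kN.
Block shear: shear path 1×[63+4×91] = 1×427 mm, A_gv = 6832, A_nv = 1×(427 − 4.5×35)×16 = 4312 mm²; tension to near edge: (53 − 0.5×35)×16 = 568 mm². R_n = min(0.6×450×4312, 0.6×345×6832) + 1.0×450×568 = min(1164.2, 1414.2) + 255.6 = 1419.8 kN. φR_n = 0.75 × 1419.8 = 1064.9 kN.
Governing: min(986.1, 1804.7, 1064.9) = 986.1 kN → bolt shear.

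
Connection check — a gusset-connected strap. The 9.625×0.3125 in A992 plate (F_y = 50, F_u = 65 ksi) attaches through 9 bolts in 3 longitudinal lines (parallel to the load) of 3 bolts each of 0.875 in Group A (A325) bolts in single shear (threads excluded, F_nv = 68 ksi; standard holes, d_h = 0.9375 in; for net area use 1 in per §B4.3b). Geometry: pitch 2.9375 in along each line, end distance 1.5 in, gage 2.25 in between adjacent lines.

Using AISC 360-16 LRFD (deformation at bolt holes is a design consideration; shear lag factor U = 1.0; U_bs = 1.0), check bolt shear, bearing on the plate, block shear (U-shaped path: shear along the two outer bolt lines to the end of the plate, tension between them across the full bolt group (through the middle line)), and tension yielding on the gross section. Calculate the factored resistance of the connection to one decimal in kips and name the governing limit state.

127.2 kips (block shear governs)

Bolt shear: A_b = π(0.875)²/4 = 0.60132 in². φR_n = 0.75 × 68 × 0.60132 × 9 × 1 = 276.0 kips.
Bearing (0.3125 in plate, F_u = 65 ksi): end bolts L_c = 1.5 − 0.9375/2 = 1.03125, R_n = min(1.2×1.03125×0.3125×65, 2.4×0.875×0.3125×65) = 25.137 kips/bolt; interior L_c = 2.9375 − 0.9375 = 2, R_n = 42.656 kips/bolt. φR_n = 0.75 × (3×25.137 + 6×42.656) = 248.5 kips.
Block shear: shear path 2×[1.5+2×2.9375] = 2×7.375 in, A_gv = 4.6094, A_nv = 2×(7.375 − 2.5×1)×0.3125 = 3.0469 in²; tension across gage: (4.5 − 2×1)×0.3125 = 0.78125 in². R_n = min(0.6×65×3.0469, 0.6×50×4.6094) + 1.0×65×0.78125 = min(118.83, 138.28) + 50.781 = 169.61 kips. φR_n = 0.75 × 169.61 = 127.2 kips.
Tension yield (gross): A_g = 9.625×0.3125 = 3.0078 in². φR_n = 0.90 × 50 × 3.0078 = 135.4 kips.
Governing: min(276.0, 248.5, 127.2, 135.4) = 127.2 kips → block shear.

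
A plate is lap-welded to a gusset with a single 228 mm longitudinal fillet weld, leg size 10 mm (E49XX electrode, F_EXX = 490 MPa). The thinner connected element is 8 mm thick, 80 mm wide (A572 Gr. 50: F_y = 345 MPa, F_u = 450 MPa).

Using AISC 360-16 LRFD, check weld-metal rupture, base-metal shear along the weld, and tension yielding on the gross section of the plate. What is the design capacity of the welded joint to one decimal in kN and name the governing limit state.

198.7 kN (gross-section yield governs)

Weld metal: throat = 0.707×10 = 7.07 mm, L = 228 mm. φR_n = 0.75 × 0.6 × 490 × 7.07 × 228 = 355.4 kN.
Base metal shear (8 mm plate): yield φR_n = 1.0×0.6×345×8×228 = 377.6 kN; rupture φR_n = 0.75×0.6×450×8×228 = 369.4 kN; take 369.4 kN (rupture).
Tension yield (gross): A_g = 80×8 = 640 mm². φR_n = 0.90 × 345 × 640 = 198.7 kN.
Governing: min(355.4, 369.4, 198.7) = 198.7 kN → gross-section yield.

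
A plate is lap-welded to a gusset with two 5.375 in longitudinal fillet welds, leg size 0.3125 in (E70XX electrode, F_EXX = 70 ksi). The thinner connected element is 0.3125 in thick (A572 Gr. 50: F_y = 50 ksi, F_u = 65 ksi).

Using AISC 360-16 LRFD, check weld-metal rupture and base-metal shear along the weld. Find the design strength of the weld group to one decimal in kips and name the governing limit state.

Weld metal: throat = 0.707×0.3125 = 0.22094 in, L = 2×5.375 = 10.75 in. φR_n = 0.75 × 0.6 × 70 × 0.22094 × 10.75 = 74.8 kips.
Base metal shear (0.3125 in plate): yield φR_n = 1.0×0.6×50×0.3125×10.75 = 100.8 kips; rupture φR_n = 0.75×0.6×65×0.3125×10.75 = 98.3 kips; take 98.3 kips (rupture).
Governing: min(74.8, 98.3) = 74.8 kips → weld metal.

74.8 kips (weld metal governs)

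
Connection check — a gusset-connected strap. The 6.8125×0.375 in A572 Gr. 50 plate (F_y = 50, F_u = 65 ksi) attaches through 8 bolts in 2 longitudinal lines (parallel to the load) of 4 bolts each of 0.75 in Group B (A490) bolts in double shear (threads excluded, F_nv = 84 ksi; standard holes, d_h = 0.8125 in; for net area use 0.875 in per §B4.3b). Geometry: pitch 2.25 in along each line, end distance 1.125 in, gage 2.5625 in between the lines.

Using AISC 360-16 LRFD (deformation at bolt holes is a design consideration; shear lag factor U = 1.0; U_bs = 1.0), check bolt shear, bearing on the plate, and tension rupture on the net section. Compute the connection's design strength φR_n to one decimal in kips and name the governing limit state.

92.5 kips (net-section rupture governs)

Bolt shear: A_b = π(0.75)²/4 = 0.44179 in². φR_n = 0.75 × 84 × 0.44179 × 8 × 2 = 445.3 kips.
Bearing (0.375 in plate, F_u = 65 ksi): end bolts L_c = 1.125 − 0.8125/2 = 0.71875, R_n = min(1.2×0.71875×0.375×65, 2.4×0.75×0.375×65) = 21.023 kips/bolt; interior L_c = 2.25 − 0.8125 = 1.4375, R_n = 42.047 kips/bolt. φR_n = 0.75 × (2×21.023 + 6×42.047) = 220.7 kips.
Tension rupture (net): A_n = (6.8125 − 2×0.875)×0.375 = 1.8984 in² (U = 1.0, A_e = A_n). φR_n = 0.75 × 65 × 1.8984 = 92.5 kips.
Governing: min(445.3, 220.7, 92.5) = 92.5 kips → net-section rupture.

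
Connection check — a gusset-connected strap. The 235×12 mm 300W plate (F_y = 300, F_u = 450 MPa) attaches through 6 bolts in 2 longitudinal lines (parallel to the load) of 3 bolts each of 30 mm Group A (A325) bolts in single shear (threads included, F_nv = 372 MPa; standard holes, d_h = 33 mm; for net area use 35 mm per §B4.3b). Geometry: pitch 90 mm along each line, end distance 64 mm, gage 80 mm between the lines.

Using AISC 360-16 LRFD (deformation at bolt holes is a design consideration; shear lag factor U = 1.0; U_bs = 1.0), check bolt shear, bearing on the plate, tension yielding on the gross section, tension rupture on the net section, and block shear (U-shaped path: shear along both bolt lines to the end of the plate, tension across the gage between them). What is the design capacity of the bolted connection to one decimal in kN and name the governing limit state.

668.3 kN (net-section rupture governs)

Bolt shear: A_b = π(30)²/4 = 706.86 mm². φR_n = 0.75 × 372 × 706.86 × 6 × 1 = 1183.3 kN.
Bearing (12 mm plate, F_u = 450 MPa): end bolts L_c = 64 − 33/2 = 47.5, R_n = min(1.2×47.5×12×450, 2.4×30×12×450) = 307.8 kN/bolt; interior L_c = 90 − 33 = 57, R_n = 369.36 kN/bolt. φR_n = 0.75 × (2×307.8 + 4×369.36) = 1569.8 kN.
Tension yield (gross): A_g = 235×12 = 2820 mm². φR_n = 0.90 × 300 × 2820 = 761.4 kN.
Tension rupture (net): A_n = (235 − 2×35)×12 = 1980 mm² (U = 1.0, A_e = A_n). φR_n = 0.75 × 450 × 1980 = 668.3 kN.
Block shear: shear path 2×[64+2×90] = 2×244 mm, A_gv = 5856, A_nv = 2×(244 − 2.5×35)×12 = 3756 mm²; tension across gage: (80 − 1×35)×12 = 540 mm². R_n = min(0.6×450×3756, 0.6×300×5856) + 1.0×450×540 = min(1014.1, 1054.1) + 243 = 1257.1 kN. φR_n = 0.75 × 1257.1 = 942.8 kN.
Governing: min(1183.3, 1569.8, 761.4, 668.3, 942.8) = 668.3 kN → net-section rupture.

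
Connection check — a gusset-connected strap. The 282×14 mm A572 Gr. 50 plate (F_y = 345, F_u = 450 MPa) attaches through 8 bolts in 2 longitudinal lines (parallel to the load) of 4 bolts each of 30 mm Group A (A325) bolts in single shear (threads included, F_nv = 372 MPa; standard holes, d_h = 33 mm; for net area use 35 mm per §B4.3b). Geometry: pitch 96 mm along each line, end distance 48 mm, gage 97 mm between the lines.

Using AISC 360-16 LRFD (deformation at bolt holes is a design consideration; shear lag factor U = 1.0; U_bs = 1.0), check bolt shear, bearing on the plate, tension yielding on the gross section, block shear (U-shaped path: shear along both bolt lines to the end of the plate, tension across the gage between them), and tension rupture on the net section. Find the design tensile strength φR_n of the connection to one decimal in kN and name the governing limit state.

1001.7 kN (net-section rupture governs)

Bolt shear: A_b = π(30)²/4 = 706.86 mm². φR_n = 0.75 × 372 × 706.86 × 8 × 1 = 1577.7 kN.
Bearing (14 mm plate, F_u = 450 MPa): end bolts L_c = 48 − 33/2 = 31.5, R_n = min(1.2×31.5×14×450, 2.4×30×14×450) = 238.14 kN/bolt; interior L_c = 96 − 33 = 63, R_n = 453.6 kN/bolt. φR_n = 0.75 × (2×238.14 + 6×453.6) = 2398.4 kN.
Tension yield (gross): A_g = 282×14 = 3948 mm². φR_n = 0.90 × 345 × 3948 = 1225.9 kN.
Block shear: shear path 2×[48+3×96] = 2×336 mm, A_gv = 9408, A_nv = 2×(336 − 3.5×35)×14 = 5978 mm²; tension across gage: (97 − 1×35)×14 = 868 mm². R_n = min(0.6×450×5978, 0.6×345×9408) + 1.0×450×868 = min(1614.1, 1947.5) + 390.6 = 2004.7 kN. φR_n = 0.75 × 2004.7 = 1503.5 kN.
Tension rupture (net): A_n = (282 − 2×35)×14 = 2968 mm² (U = 1.0, A_e = A_n). φR_n = 0.75 × 450 × 2968 = 1001.7 kN.
Governing: min(1577.7, 2398.4, 1225.9, 1503.5, 1001.7) = 1001.7 kN → net-section rupture.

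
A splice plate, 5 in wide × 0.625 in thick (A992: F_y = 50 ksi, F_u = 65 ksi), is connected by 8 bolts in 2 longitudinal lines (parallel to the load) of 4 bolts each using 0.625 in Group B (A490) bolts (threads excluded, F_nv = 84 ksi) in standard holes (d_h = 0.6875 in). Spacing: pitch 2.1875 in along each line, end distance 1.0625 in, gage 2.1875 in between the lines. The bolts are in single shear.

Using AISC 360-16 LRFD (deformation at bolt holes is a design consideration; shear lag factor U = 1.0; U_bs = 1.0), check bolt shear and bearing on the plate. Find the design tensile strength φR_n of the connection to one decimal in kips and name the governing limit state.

Bolt shear: A_b = π(0.625)²/4 = 0.3068 in². φR_n = 0.75 × 84 × 0.3068 × 8 × 1 = 154.6 kips.
Bearing (0.625 in plate, F_u = 65 ksi): end bolts L_c = 1.0625 − 0.6875/2 = 0.71875, R_n = min(1.2×0.71875×0.625×65, 2.4×0.625×0.625×65) = 35.039 kips/bolt; interior L_c = 2.1875 − 0.6875 = 1.5, R_n = 60.938 kips/bolt. φR_n = 0.75 × (2×35.039 + 6×60.938) = 326.8 kips.
Governing: min(154.6, 326.8) = 154.6 kips → bolt shear.

154.6 kips (bolt shear governs)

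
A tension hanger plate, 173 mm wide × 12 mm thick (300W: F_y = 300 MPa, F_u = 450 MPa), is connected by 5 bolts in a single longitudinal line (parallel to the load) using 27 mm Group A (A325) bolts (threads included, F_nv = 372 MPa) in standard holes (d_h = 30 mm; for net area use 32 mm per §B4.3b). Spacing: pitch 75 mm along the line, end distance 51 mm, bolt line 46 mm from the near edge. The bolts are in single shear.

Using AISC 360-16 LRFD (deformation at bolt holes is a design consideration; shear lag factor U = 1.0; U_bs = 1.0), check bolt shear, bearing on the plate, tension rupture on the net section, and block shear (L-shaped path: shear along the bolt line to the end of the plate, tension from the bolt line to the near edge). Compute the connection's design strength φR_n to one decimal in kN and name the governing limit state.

571.1 kN (net-section rupture governs)

Bolt shear: A_b = π(27)²/4 = 572.56 mm². φR_n = 0.75 × 372 × 572.56 × 5 × 1 = 798.7 kN.
Bearing (12 mm plate, F_u = 450 MPa): end bolts L_c = 51 − 30/2 = 36, R_n = min(1.2×36×12×450, 2.4×27×12×450) = 233.28 kN/bolt; interior L_c = 75 − 30 = 45, R_n = 291.6 kN/bolt. φR_n = 0.75 × (1×233.28 + 4×291.6) = 1049.8 kN.
Tension rupture (net): A_n = (173 − 1×32)×12 = 1692 mm² (U = 1.0, A_e = A_n). φR_n = 0.75 × 450 × 1692 = 571.1 kN.
Block shear: shear path 1×[51+4×75] = 1×351 mm, A_gv = 4212, A_nv = 1×(351 − 4.5×32)×12 = 2484 mm²; tension to near edge: (46 − 0.5×32)×12 = 360 mm². R_n = min(0.6×450×2484, 0.6×300×4212) + 1.0×450×360 = min(670.68, 758.16) + 162 = 832.68 kN. φR_n = 0.75 × 832.68 = 624.5 kN.
Governing: min(798.7, 1049.8, 571.1, 624.5) = 571.1 kN → net-section rupture.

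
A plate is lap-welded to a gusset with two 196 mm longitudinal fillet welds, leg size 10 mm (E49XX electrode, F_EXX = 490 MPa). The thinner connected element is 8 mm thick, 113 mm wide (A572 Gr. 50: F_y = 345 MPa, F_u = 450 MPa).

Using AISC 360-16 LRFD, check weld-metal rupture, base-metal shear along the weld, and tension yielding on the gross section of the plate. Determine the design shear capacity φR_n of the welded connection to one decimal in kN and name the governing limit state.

Weld metal: throat = 0.707×10 = 7.07 mm, L = 2×196 = 392 mm. φR_n = 0.75 × 0.6 × 490 × 7.07 × 392 = 611.1 kN.
Base metal shear (8 mm plate): yield φR_n = 1.0×0.6×345×8×392 = 649.2 kN; rupture φR_n = 0.75×0.6×450×8×392 = 635.0 kN; take 635.0 kN (rupture).
Tension yield (gross): A_g = 113×8 = 904 mm². φR_n = 0.90 × 345 × 904 = 280.7 kN.
Governing: min(611.1, 635.0, 280.7) = 280.7 kN → gross-section yield.

280.7 kN (gross-section yield governs)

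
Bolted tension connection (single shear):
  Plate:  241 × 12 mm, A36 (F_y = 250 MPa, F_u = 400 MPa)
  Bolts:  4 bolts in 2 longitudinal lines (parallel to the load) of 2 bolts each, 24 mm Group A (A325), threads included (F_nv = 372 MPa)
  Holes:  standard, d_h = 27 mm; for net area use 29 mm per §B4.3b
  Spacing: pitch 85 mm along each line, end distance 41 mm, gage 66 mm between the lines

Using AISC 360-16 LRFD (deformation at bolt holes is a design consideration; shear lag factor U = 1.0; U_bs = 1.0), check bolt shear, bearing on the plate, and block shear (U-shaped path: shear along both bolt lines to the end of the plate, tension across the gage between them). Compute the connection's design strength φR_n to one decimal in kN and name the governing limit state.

Bolt shear: A_b = π(24)²/4 = 452.39 mm². φR_n = 0.75 × 372 × 452.39 × 4 × 1 = 504.9 kN.
Bearing (12 mm plate, F_u = 400 MPa): end bolts L_c = 41 − 27/2 = 27.5, R_n = min(1.2×27.5×12×400, 2.4×24×12×400) = 158.4 kN/bolt; interior L_c = 85 − 27 = 58, R_n = 276.48 kN/bolt. φR_n = 0.75 × (2×158.4 + 2×276.48) = 652.3 kN.
Block shear: shear path 2×[41+1×85] = 2×126 mm, A_gv = 3024, A_nv = 2×(126 − 1.5×29)×12 = 1980 mm²; tension across gage: (66 − 1×29)×12 = 444 mm². R_n = min(0.6×400×1980, 0.6×250×3024) + 1.0×400×444 = min(475.2, 453.6) + 177.6 = 631.2 kN. φR_n = 0.75 × 631.2 = 473.4 kN.
Governing: min(504.9, 652.3, 473.4) = 473.4 kN → block shear.

473.4 kN (block shear governs)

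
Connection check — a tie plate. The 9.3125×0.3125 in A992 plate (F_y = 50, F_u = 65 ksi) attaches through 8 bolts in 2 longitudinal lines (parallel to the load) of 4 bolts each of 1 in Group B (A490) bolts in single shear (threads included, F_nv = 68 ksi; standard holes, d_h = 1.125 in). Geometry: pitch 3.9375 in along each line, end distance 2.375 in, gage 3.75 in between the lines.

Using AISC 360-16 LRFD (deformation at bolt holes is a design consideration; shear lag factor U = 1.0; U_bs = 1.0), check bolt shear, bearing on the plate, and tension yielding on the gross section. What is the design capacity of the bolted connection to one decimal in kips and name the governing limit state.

131.0 kips (gross-section yield governs)

Bolt shear: A_b = π(1)²/4 = 0.7854 in². φR_n = 0.75 × 68 × 0.7854 × 8 × 1 = 320.4 kips.
Bearing (0.3125 in plate, F_u = 65 ksi): end bolts L_c = 2.375 − 1.125/2 = 1.8125, R_n = min(1.2×1.8125×0.3125×65, 2.4×1×0.3125×65) = 44.18 kips/bolt; interior L_c = 3.9375 − 1.125 = 2.8125, R_n = 48.75 kips/bolt. φR_n = 0.75 × (2×44.18 + 6×48.75) = 285.6 kips.
Tension yield (gross): A_g = 9.3125×0.3125 = 2.9102 in². φR_n = 0.90 × 50 × 2.9102 = 131.0 kips.
Governing: min(320.4, 285.6, 131.0) = 131.0 kips → gross-section yield.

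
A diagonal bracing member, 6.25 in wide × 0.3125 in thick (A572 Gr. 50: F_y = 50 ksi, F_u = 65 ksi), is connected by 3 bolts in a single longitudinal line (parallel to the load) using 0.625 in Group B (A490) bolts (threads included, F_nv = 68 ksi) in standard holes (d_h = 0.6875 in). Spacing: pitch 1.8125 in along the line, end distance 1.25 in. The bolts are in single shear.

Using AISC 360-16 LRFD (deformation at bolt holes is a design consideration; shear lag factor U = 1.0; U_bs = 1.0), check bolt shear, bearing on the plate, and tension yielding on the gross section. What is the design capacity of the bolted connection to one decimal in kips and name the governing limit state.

46.9 kips (bolt shear governs)

Bolt shear: A_b = π(0.625)²/4 = 0.3068 in². φR_n = 0.75 × 68 × 0.3068 × 3 × 1 = 46.9 kips.
Bearing (0.3125 in plate, F_u = 65 ksi): end bolts L_c = 1.25 − 0.6875/2 = 0.90625, R_n = min(1.2×0.90625×0.3125×65, 2.4×0.625×0.3125×65) = 22.09 kips/bolt; interior L_c = 1.8125 − 0.6875 = 1.125, R_n = 27.422 kips/bolt. φR_n = 0.75 × (1×22.09 + 2×27.422) = 57.7 kips.
Tension yield (gross): A_g = 6.25×0.3125 = 1.9531 in². φR_n = 0.90 × 50 × 1.9531 = 87.9 kips.
Governing: min(46.9, 57.7, 87.9) = 46.9 kips → bolt shear.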